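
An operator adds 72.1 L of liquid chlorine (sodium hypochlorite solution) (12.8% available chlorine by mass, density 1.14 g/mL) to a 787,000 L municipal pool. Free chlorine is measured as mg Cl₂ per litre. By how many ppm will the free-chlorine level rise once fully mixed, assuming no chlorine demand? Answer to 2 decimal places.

13.37 ppm

Mass of solution: 72.1 L × 1000 mL/L × 1.14 g/mL = 82,190 g.
Available chlorine delivered: 82,190 g × 0.128 = 10,520 g as Cl₂.
Concentration rise: 10,520 g / 787,000 L = 13.37 mg/L = 13.37 ppm.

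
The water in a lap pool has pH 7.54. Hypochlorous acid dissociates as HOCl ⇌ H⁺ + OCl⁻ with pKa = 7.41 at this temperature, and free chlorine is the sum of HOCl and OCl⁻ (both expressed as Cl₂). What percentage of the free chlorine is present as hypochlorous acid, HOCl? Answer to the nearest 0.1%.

42.6%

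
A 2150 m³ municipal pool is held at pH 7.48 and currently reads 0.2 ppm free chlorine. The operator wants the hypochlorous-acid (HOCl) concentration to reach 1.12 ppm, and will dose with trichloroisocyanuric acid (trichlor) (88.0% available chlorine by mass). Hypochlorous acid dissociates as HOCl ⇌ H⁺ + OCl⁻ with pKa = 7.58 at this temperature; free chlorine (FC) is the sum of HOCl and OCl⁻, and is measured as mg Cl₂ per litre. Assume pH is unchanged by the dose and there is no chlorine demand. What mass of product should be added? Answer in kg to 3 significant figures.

4.42 kg

Volume: 2150 m³ = 2,150,000 L.
[OCl⁻]/[HOCl] = 10^(pH − pKa) = 10^(7.48 − 7.58) = 0.7943; fraction as HOCl = 1/(1 + 0.7943) = 0.5573.
Free chlorine required for 1.12 ppm HOCl: 1.12 / 0.5573 = 2.01 ppm.
FC to add: 2.01 − 0.2 = 1.81 mg/L as Cl₂.
Cl₂ equivalent: 1.81 mg/L × 2,150,000 L = 3891 g.
Product at 88.0% available Cl: 3891 / 0.88 = 4421 g.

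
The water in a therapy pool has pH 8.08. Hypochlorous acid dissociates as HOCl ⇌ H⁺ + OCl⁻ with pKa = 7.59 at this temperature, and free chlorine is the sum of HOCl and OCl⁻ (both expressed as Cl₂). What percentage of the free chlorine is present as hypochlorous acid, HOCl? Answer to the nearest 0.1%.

24.4%

[OCl⁻]/[HOCl] = 10^(pH − pKa) = 10^(8.08 − 7.59) = 10^0.49 = 3.09.
Fraction as HOCl = 1 / (1 + 3.09) = 0.2445.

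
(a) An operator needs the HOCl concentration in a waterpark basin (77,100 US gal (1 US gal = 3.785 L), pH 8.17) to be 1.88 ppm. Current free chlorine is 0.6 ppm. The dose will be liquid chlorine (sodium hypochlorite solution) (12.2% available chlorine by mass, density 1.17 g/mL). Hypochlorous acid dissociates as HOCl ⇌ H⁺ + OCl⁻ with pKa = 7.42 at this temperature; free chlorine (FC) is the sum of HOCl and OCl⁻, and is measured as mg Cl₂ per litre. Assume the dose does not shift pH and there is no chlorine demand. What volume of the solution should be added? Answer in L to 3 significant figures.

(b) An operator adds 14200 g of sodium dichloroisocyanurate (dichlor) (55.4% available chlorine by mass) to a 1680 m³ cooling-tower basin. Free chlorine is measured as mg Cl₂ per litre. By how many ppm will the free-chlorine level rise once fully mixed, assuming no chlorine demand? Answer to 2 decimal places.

(a) 24.2 L; (b) 4.68 ppm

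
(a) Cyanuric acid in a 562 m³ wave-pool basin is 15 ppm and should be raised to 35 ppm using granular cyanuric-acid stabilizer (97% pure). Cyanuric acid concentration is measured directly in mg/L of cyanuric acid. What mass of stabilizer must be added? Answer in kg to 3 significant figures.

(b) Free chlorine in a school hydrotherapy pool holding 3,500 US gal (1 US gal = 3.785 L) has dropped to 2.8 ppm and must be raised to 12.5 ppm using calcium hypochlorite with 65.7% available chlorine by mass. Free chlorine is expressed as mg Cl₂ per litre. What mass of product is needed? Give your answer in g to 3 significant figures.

(a) 11.6 kg; (b) 196 g

(a) Volume: 562 m³ = 562,000 L.
(a) CYA to add: (35 − 15) = 20 mg/L × 562,000 L = 11,240 g cyanuric acid.
(a) At 97% purity: 11,240 / 0.97 = 11,590 g product.

(b) Volume: 3,500 US gal × 3.785 L/gal = 13,248 L.
(b) Chlorine deficit: 12.5 − 2.8 = 9.7 ppm = 9.7 mg/L as Cl₂.
(b) Cl₂ equivalent needed: 9.7 mg/L × 13,248 L = 128,500 mg = 128.5 g.
(b) Product at 65.7% available chlorine: 128.5 / 0.657 = 195.6 g.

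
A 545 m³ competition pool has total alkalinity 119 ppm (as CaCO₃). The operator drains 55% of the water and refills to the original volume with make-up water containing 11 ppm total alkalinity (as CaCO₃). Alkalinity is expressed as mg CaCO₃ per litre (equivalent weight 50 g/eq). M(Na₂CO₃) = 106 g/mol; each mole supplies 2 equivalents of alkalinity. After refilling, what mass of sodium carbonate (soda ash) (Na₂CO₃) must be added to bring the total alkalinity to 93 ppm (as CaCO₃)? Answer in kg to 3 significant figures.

19.3 kg

Volume: 545 m³ = 545,000 L.
After draining 55% and refilling: 119 × 0.45 + 11 × 0.55 = 59.6 ppm.
Deficit to target: 93 − 59.6 = 33.4 mg/L.
As CaCO₃: 33.4 mg/L × 545,000 L = 18,200 g; ÷ 50 g/eq ÷ 2 = 182 mol Na₂CO₃.
Mass: 182 × 106 = 19,300 g.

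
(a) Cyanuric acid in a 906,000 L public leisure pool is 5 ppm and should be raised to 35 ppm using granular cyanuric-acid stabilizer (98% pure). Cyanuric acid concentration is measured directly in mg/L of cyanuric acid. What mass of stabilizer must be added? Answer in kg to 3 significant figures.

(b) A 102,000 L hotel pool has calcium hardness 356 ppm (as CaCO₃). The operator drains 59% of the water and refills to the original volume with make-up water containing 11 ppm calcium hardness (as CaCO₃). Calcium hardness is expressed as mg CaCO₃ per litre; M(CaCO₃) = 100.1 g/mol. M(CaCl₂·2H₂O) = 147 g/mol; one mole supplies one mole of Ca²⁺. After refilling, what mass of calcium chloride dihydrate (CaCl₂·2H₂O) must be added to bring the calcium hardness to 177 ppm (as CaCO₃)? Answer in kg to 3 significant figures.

(a) 27.7 kg; (b) 3.68 kg

(a) CYA to add: (35 − 5) = 30 mg/L × 906,000 L = 27,180 g cyanuric acid.
(a) At 98% purity: 27,180 / 0.98 = 27,730 g product.

(b) After draining 59% and refilling: 356 × 0.41 + 11 × 0.59 = 152.45 ppm.
(b) Deficit to target: 177 − 152.45 = 24.55 mg/L.
(b) As CaCO₃: 24.55 mg/L × 102,000 L = 2504 g; ÷ 100.1 = 25.02 mol Ca²⁺.
(b) Mass: 25.02 × 147 = 3677 g.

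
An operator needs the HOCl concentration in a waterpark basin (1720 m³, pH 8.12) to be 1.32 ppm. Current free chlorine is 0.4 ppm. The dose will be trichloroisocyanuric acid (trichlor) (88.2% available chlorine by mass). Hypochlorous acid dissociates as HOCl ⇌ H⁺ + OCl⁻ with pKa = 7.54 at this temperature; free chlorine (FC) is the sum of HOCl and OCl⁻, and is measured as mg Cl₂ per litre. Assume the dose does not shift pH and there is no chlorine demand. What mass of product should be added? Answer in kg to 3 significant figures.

Volume: 1720 m³ = 1,720,000 L.
[OCl⁻]/[HOCl] = 10^(pH − pKa) = 10^(8.12 − 7.54) = 3.802; fraction as HOCl = 1/(1 + 3.802) = 0.2083.
Free chlorine required for 1.32 ppm HOCl: 1.32 / 0.2083 = 6.339 ppm.
FC to add: 6.339 − 0.4 = 5.939 mg/L as Cl₂.
Cl₂ equivalent: 5.939 mg/L × 1,720,000 L = 10,210 g.
Product at 88.2% available Cl: 10,210 / 0.882 = 11,580 g.

11.6 kg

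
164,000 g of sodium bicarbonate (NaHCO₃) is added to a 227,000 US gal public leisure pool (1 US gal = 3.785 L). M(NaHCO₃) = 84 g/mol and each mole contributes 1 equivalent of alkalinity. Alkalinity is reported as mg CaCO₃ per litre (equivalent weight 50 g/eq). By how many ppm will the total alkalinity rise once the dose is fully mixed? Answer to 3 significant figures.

Volume: 227,000 US gal × 3.785 L/gal = 859,195 L.
Moles of NaHCO₃: 164,000 g ÷ 84 g/mol = 1952 mol → 1952 eq of alkalinity.
As CaCO₃: 1952 eq × 50 g/eq = 97,620 g.
Rise: 97,620 g / 859,195 L × 1000 = 113.6 mg/L.

114 ppm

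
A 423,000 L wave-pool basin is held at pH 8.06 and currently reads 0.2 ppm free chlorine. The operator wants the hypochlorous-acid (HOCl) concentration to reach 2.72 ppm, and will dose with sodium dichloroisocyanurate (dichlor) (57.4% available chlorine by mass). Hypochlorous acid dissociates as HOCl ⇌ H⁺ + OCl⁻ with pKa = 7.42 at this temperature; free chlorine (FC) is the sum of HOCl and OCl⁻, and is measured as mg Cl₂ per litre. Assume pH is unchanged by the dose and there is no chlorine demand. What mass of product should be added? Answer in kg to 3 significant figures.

[OCl⁻]/[HOCl] = 10^(pH − pKa) = 10^(8.06 − 7.42) = 4.365; fraction as HOCl = 1/(1 + 4.365) = 0.1864.
Free chlorine required for 2.72 ppm HOCl: 2.72 / 0.1864 = 14.59 ppm.
FC to add: 14.59 − 0.2 = 14.39 mg/L as Cl₂.
Cl₂ equivalent: 14.39 mg/L × 423,000 L = 6088 g.
Product at 57.4% available Cl: 6088 / 0.574 = 10,610 g.

10.6 kg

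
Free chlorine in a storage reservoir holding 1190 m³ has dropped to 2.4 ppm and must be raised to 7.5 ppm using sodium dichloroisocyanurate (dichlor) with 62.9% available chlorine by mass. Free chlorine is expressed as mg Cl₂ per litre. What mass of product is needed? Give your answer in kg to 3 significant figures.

Volume: 1190 m³ = 1,190,000 L.
Chlorine deficit: 7.5 − 2.4 = 5.1 ppm = 5.1 mg/L as Cl₂.
Cl₂ equivalent needed: 5.1 mg/L × 1,190,000 L = 6,069,000 mg = 6069 g.
Product at 62.9% available chlorine: 6069 / 0.629 = 9649 g.

9.65 kg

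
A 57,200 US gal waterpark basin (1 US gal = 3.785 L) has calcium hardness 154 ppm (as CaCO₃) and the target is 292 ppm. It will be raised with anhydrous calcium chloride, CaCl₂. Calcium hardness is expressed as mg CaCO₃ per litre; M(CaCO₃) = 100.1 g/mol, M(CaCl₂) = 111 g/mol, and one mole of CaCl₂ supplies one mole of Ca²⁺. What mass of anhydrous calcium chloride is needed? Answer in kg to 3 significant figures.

Volume: 57,200 US gal × 3.785 L/gal = 216,502 L.
Hardness to add: (292 − 154) = 138 mg/L as CaCO₃ × 216,502 L = 29,880 g as CaCO₃.
Moles of Ca²⁺ (1 mol Ca²⁺ ≡ 1 mol CaCO₃): 29,880 / 100.1 g/mol = 298.5 mol.
Mass of CaCl₂: 298.5 × 111 = 33,130 g.

33.1 kg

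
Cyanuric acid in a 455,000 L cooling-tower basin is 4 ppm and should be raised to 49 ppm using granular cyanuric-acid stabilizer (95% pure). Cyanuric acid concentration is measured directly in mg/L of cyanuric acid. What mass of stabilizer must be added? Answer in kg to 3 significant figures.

CYA to add: (49 − 4) = 45 mg/L × 455,000 L = 20,480 g cyanuric acid.
At 95% purity: 20,480 / 0.95 = 21,550 g product.

21.6 kg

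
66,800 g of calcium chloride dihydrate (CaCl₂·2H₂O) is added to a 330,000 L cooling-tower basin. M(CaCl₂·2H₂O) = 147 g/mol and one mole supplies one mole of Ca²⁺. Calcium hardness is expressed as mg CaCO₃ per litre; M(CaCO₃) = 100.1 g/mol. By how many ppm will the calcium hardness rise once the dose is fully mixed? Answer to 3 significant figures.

Moles of Ca²⁺: 66,800 g ÷ 147 g/mol = 454.4 mol.
As CaCO₃: 454.4 mol × 100.1 g/mol = 45,490 g.
Rise: 45,490 g / 330,000 L × 1000 = 137.8 mg/L.

138 ppm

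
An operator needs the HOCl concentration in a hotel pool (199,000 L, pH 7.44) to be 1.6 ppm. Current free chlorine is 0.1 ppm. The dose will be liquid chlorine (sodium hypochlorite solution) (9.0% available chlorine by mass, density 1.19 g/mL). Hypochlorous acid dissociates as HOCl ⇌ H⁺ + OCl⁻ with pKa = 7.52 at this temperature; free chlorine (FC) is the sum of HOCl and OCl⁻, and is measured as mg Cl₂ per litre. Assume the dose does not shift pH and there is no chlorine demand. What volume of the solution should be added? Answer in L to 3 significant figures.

[OCl⁻]/[HOCl] = 10^(pH − pKa) = 10^(7.44 − 7.52) = 0.8318; fraction as HOCl = 1/(1 + 0.8318) = 0.5459.
Free chlorine required for 1.6 ppm HOCl: 1.6 / 0.5459 = 2.931 ppm.
FC to add: 2.931 − 0.1 = 2.831 mg/L as Cl₂.
Cl₂ equivalent: 2.831 mg/L × 199,000 L = 563.3 g.
Product at 9.0% available Cl: 563.3 / 0.09 = 6259 g.
Volume: 6259 g ÷ 1.19 g/mL = 5260 mL.

5.26 L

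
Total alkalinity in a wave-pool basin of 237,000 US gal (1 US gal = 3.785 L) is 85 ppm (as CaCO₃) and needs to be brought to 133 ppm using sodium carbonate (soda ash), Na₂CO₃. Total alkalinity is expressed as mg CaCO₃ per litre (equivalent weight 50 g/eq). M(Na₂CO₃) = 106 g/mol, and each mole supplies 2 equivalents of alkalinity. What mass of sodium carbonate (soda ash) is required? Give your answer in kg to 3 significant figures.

45.6 kg

Volume: 237,000 US gal × 3.785 L/gal = 897,045 L.
Alkalinity to add: (133 − 85) = 48 mg/L as CaCO₃ × 897,045 L = 43,060 g as CaCO₃.
Equivalents: 43,060 g ÷ 50 g/eq = 861.2 eq.
Each mole of Na₂CO₃ supplies 2 eq, so 861.2 / 2 = 430.6 mol.
Mass: 430.6 mol × 106 g/mol = 45,640 g.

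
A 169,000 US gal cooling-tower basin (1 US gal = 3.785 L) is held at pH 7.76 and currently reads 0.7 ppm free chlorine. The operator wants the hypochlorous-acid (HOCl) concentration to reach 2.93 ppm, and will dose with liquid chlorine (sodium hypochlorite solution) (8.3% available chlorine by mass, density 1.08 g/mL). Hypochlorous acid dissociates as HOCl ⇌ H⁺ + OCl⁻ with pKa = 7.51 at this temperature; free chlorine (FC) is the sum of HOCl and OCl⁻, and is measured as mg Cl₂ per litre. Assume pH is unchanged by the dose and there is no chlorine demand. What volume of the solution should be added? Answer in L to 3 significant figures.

53.1 L

Volume: 169,000 US gal × 3.785 L/gal = 639,665 L.
[OCl⁻]/[HOCl] = 10^(pH − pKa) = 10^(7.76 − 7.51) = 1.778; fraction as HOCl = 1/(1 + 1.778) = 0.3599.
Free chlorine required for 2.93 ppm HOCl: 2.93 / 0.3599 = 8.14 ppm.
FC to add: 8.14 − 0.7 = 7.44 mg/L as Cl₂.
Cl₂ equivalent: 7.44 mg/L × 639,665 L = 4759 g.
Product at 8.3% available Cl: 4759 / 0.083 = 57,340 g.
Volume: 57,340 g ÷ 1.08 g/mL = 53,090 mL.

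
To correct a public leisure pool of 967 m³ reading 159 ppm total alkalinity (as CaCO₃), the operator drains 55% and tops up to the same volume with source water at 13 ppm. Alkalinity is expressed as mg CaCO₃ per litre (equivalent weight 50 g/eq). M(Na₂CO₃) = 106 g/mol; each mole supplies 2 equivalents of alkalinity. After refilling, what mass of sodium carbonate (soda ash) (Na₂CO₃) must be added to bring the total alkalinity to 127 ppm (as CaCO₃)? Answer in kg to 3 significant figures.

Volume: 967 m³ = 967,000 L.
After draining 55% and refilling: 159 × 0.45 + 13 × 0.55 = 78.7 ppm.
Deficit to target: 127 − 78.7 = 48.3 mg/L.
As CaCO₃: 48.3 mg/L × 967,000 L = 46,710 g; ÷ 50 g/eq ÷ 2 = 467.1 mol Na₂CO₃.
Mass: 467.1 × 106 = 49,510 g.

49.5 kg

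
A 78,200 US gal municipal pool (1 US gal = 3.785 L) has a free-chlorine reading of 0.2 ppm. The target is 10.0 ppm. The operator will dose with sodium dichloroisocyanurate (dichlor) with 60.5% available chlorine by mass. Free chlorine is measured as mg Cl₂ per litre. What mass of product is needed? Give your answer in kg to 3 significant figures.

Volume: 78,200 US gal × 3.785 L/gal = 295,987 L.
Chlorine deficit: 10.0 − 0.2 = 9.8 ppm = 9.8 mg/L as Cl₂.
Cl₂ equivalent needed: 9.8 mg/L × 295,987 L = 2,901,000 mg = 2901 g.
Product at 60.5% available chlorine: 2901 / 0.605 = 4795 g.

4.79 kg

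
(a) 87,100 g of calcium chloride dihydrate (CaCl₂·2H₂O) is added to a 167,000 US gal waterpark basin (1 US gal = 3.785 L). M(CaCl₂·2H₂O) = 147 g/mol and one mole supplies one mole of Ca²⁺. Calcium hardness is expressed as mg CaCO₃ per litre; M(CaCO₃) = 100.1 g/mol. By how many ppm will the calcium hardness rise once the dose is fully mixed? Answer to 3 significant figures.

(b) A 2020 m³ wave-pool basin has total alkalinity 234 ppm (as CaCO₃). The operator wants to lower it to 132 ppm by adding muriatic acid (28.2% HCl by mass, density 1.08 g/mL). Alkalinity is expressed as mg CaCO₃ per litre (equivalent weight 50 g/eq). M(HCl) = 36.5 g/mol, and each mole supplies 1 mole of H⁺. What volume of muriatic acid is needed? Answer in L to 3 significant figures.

(a) 93.8 ppm; (b) 494 L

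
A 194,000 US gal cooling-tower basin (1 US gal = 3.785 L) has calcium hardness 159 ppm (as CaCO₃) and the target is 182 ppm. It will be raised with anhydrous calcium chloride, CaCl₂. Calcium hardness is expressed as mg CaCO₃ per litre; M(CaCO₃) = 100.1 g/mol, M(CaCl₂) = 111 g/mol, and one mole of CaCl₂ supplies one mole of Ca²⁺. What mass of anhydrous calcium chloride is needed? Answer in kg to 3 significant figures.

Volume: 194,000 US gal × 3.785 L/gal = 734,290 L.
Hardness to add: (182 − 159) = 23 mg/L as CaCO₃ × 734,290 L = 16,890 g as CaCO₃.
Moles of Ca²⁺ (1 mol Ca²⁺ ≡ 1 mol CaCO₃): 16,890 / 100.1 g/mol = 168.7 mol.
Mass of CaCl₂: 168.7 × 111 = 18,730 g.

18.7 kg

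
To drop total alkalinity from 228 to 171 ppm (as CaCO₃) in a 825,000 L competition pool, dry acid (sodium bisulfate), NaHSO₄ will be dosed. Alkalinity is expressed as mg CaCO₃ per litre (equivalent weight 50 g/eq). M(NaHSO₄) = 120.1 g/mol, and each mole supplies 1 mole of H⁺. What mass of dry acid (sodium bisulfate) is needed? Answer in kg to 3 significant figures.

113 kg

Alkalinity to neutralize: (228 − 171) = 57 mg/L as CaCO₃ × 825,000 L = 47,020 g as CaCO₃.
Equivalents of H⁺ required: 47,020 ÷ 50 g/eq = 940.5 eq = 940.5 mol NaHSO₄.
Mass of NaHSO₄: 940.5 × 120.1 = 113,000 g.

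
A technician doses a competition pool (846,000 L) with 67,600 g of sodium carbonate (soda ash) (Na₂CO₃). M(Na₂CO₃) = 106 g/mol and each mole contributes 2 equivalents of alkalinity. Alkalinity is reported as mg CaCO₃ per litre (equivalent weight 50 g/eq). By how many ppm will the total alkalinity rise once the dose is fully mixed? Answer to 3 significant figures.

75.4 ppm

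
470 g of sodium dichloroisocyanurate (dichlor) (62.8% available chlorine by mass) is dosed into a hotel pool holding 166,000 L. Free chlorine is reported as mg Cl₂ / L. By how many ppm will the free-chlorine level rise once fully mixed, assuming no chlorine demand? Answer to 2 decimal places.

Available chlorine delivered: 470 g × 0.628 = 295.2 g as Cl₂.
Concentration rise: 295.2 g / 166,000 L = 1.778 mg/L = 1.78 ppm.

1.78 ppm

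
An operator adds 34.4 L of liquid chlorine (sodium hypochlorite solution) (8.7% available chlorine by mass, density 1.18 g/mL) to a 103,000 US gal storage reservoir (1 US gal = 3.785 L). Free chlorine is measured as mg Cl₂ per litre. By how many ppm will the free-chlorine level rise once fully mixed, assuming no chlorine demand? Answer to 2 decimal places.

9.06 ppm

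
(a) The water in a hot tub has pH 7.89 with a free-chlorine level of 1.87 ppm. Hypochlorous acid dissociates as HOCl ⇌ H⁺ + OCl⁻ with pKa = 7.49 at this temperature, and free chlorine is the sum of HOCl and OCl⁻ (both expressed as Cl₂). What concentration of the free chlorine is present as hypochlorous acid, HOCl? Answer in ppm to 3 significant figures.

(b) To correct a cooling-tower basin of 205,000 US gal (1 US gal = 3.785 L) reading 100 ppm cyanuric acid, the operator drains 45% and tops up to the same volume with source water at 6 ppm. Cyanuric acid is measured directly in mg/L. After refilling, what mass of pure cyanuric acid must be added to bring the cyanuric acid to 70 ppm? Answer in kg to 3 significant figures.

(a) 0.532 ppm; (b) 9.54 kg

(a) [OCl⁻]/[HOCl] = 10^(pH − pKa) = 10^(7.89 − 7.49) = 10^0.40 = 2.512.
(a) Fraction as HOCl = 1 / (1 + 2.512) = 0.2847.
(a) HOCl = 0.2847 × 1.87 ppm = 0.5325 ppm.

(b) Volume: 205,000 US gal × 3.785 L/gal = 775,925 L.
(b) After draining 45% and refilling: 100 × 0.55 + 6 × 0.45 = 57.7 ppm.
(b) Deficit to target: 70 − 57.7 = 12.3 mg/L.
(b) Mass: 12.3 mg/L × 775,925 L = 9544 g cyanuric acid.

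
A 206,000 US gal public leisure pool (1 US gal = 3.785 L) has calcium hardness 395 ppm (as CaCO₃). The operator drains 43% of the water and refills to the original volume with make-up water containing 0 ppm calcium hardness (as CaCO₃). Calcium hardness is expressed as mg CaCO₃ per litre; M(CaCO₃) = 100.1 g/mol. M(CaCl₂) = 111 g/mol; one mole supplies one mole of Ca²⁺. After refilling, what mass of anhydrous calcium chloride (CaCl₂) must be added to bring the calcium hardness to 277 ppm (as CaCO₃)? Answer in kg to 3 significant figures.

Volume: 206,000 US gal × 3.785 L/gal = 779,710 L.
After draining 43% and refilling: 395 × 0.57 + 0 × 0.43 = 225.15 ppm.
Deficit to target: 277 − 225.15 = 51.85 mg/L.
As CaCO₃: 51.85 mg/L × 779,710 L = 40,430 g; ÷ 100.1 = 403.9 mol Ca²⁺.
Mass: 403.9 × 111 = 44,830 g.

44.8 kg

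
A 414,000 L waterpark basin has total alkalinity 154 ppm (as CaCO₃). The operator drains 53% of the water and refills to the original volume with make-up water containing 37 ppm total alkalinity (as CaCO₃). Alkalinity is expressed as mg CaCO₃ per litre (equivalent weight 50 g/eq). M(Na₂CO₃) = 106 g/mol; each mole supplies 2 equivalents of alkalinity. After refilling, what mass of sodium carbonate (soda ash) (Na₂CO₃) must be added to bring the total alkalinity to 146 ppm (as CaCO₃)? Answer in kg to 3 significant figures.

After draining 53% and refilling: 154 × 0.47 + 37 × 0.53 = 91.99 ppm.
Deficit to target: 146 − 91.99 = 54.01 mg/L.
As CaCO₃: 54.01 mg/L × 414,000 L = 22,360 g; ÷ 50 g/eq ÷ 2 = 223.6 mol Na₂CO₃.
Mass: 223.6 × 106 = 23,700 g.

23.7 kg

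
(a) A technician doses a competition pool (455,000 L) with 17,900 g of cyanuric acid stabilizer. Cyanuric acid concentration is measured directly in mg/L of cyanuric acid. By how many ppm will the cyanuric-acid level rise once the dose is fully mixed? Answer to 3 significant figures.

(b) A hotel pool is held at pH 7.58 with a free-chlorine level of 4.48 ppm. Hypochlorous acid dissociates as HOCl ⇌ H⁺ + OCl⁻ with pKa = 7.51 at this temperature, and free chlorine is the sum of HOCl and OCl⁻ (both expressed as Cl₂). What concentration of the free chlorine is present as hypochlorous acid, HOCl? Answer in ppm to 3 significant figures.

(a) 39.3 ppm; (b) 2.06 ppm

(a) Rise: 17,900 g / 455,000 L × 1000 = 39.34 mg/L.

(b) [OCl⁻]/[HOCl] = 10^(pH − pKa) = 10^(7.58 − 7.51) = 10^0.07 = 1.175.
(b) Fraction as HOCl = 1 / (1 + 1.175) = 0.4598.
(b) HOCl = 0.4598 × 4.48 ppm = 2.06 ppm.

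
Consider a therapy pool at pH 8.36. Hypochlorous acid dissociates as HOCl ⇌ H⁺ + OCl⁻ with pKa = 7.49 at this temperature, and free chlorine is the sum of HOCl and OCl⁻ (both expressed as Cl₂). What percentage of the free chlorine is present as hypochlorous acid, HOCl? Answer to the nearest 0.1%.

11.9%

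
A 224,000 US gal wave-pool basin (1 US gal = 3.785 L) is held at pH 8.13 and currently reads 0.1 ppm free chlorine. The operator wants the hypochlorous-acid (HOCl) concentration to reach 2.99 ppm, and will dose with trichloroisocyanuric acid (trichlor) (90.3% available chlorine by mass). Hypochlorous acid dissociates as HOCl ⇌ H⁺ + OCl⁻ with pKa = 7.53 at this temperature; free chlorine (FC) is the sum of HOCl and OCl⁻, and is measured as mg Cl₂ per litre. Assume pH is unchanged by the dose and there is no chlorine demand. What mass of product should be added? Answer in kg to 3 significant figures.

13.9 kg

Volume: 224,000 US gal × 3.785 L/gal = 847,840 L.
[OCl⁻]/[HOCl] = 10^(pH − pKa) = 10^(8.13 − 7.53) = 3.981; fraction as HOCl = 1/(1 + 3.981) = 0.2008.
Free chlorine required for 2.99 ppm HOCl: 2.99 / 0.2008 = 14.89 ppm.
FC to add: 14.89 − 0.1 = 14.79 mg/L as Cl₂.
Cl₂ equivalent: 14.79 mg/L × 847,840 L = 12,540 g.
Product at 90.3% available Cl: 12,540 / 0.903 = 13,890 g.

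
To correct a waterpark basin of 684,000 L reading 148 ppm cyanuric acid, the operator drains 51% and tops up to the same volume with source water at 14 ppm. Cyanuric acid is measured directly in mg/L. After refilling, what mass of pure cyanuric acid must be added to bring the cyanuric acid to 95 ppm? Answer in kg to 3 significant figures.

10.5 kg

After draining 51% and refilling: 148 × 0.49 + 14 × 0.51 = 79.66 ppm.
Deficit to target: 95 − 79.66 = 15.34 mg/L.
Mass: 15.34 mg/L × 684,000 L = 10,490 g cyanuric acid.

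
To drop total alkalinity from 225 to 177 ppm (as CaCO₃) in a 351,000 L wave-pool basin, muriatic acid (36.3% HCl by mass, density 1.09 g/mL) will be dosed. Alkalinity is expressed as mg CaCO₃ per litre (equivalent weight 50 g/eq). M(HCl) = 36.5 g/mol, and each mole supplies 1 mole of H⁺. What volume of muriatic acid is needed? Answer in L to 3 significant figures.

31.1 L

Alkalinity to neutralize: (225 − 177) = 48 mg/L as CaCO₃ × 351,000 L = 16,850 g as CaCO₃.
Equivalents of H⁺ required: 16,850 ÷ 50 g/eq = 337 eq = 337 mol HCl.
Mass of HCl: 337 × 36.5 = 12,300 g.
Mass of 36.3% solution: 12,300 / 0.363 = 33,880 g.
Volume: 33,880 g ÷ 1.09 g/mL = 31,080 mL.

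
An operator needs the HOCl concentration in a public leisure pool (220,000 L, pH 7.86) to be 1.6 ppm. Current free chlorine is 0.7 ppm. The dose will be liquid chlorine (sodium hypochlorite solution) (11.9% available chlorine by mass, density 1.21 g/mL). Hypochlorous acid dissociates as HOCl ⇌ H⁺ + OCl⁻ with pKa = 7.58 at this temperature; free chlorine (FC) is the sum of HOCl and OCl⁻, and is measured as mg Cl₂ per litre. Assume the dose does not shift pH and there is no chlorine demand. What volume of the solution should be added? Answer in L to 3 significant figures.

6.03 L

[OCl⁻]/[HOCl] = 10^(pH − pKa) = 10^(7.86 − 7.58) = 1.905; fraction as HOCl = 1/(1 + 1.905) = 0.3442.
Free chlorine required for 1.6 ppm HOCl: 1.6 / 0.3442 = 4.649 ppm.
FC to add: 4.649 − 0.7 = 3.949 mg/L as Cl₂.
Cl₂ equivalent: 3.949 mg/L × 220,000 L = 868.7 g.
Product at 11.9% available Cl: 868.7 / 0.119 = 7300 g.
Volume: 7300 g ÷ 1.21 g/mL = 6033 mL.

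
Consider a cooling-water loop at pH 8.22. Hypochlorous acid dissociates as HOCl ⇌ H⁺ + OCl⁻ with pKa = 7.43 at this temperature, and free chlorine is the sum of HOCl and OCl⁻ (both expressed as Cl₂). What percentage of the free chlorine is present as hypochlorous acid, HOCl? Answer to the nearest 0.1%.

14.0%

[OCl⁻]/[HOCl] = 10^(pH − pKa) = 10^(8.22 − 7.43) = 10^0.79 = 6.166.
Fraction as HOCl = 1 / (1 + 6.166) = 0.1395.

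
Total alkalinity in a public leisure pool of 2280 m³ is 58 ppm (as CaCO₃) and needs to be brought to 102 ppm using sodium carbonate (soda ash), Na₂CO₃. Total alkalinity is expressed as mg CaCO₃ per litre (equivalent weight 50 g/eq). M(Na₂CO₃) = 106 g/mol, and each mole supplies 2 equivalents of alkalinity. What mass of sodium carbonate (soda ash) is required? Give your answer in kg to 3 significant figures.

Volume: 2280 m³ = 2,280,000 L.
Alkalinity to add: (102 − 58) = 44 mg/L as CaCO₃ × 2,280,000 L = 100,300 g as CaCO₃.
Equivalents: 100,300 g ÷ 50 g/eq = 2006 eq.
Each mole of Na₂CO₃ supplies 2 eq, so 2006 / 2 = 1003 mol.
Mass: 1003 mol × 106 g/mol = 106,300 g.

106 kg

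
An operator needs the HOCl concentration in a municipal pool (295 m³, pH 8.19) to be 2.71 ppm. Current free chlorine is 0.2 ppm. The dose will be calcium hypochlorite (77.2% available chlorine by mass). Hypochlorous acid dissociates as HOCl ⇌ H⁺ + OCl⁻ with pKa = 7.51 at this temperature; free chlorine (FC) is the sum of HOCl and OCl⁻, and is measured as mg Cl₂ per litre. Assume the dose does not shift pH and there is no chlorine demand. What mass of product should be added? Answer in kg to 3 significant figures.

5.92 kg

Volume: 295 m³ = 295,000 L.
[OCl⁻]/[HOCl] = 10^(pH − pKa) = 10^(8.19 − 7.51) = 4.786; fraction as HOCl = 1/(1 + 4.786) = 0.1728.
Free chlorine required for 2.71 ppm HOCl: 2.71 / 0.1728 = 15.68 ppm.
FC to add: 15.68 − 0.2 = 15.48 mg/L as Cl₂.
Cl₂ equivalent: 15.48 mg/L × 295,000 L = 4567 g.
Product at 77.2% available Cl: 4567 / 0.772 = 5916 g.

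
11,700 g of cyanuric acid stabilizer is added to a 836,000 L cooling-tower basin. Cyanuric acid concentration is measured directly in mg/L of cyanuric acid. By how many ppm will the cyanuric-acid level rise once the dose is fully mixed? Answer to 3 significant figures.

Rise: 11,700 g / 836,000 L × 1000 = 14 mg/L.

14.0 ppm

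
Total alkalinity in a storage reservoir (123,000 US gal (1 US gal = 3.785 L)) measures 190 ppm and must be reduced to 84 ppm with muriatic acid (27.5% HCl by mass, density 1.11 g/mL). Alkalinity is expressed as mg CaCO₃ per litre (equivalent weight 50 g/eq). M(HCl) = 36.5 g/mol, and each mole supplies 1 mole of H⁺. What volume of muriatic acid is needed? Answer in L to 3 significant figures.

Volume: 123,000 US gal × 3.785 L/gal = 465,555 L.
Alkalinity to neutralize: (190 − 84) = 106 mg/L as CaCO₃ × 465,555 L = 49,350 g as CaCO₃.
Equivalents of H⁺ required: 49,350 ÷ 50 g/eq = 987 eq = 987 mol HCl.
Mass of HCl: 987 × 36.5 = 36,020 g.
Mass of 27.5% solution: 36,020 / 0.275 = 131,000 g.
Volume: 131,000 g ÷ 1.11 g/mL = 118,000 mL.

118 L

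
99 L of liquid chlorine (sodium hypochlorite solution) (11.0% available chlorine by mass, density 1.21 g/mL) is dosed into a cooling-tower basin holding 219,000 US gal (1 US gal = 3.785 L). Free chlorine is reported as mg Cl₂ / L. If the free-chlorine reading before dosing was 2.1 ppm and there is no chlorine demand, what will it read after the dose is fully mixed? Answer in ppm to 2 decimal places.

Volume: 219,000 US gal × 3.785 L/gal = 828,915 L.
Mass of solution: 99 L × 1000 mL/L × 1.21 g/mL = 119,800 g.
Available chlorine delivered: 119,800 g × 0.11 = 13,180 g as Cl₂.
Concentration rise: 13,180 g / 828,915 L = 15.9 mg/L = 15.90 ppm.
Final FC: 2.1 + 15.90 = 18.00 ppm.

18.00 ppm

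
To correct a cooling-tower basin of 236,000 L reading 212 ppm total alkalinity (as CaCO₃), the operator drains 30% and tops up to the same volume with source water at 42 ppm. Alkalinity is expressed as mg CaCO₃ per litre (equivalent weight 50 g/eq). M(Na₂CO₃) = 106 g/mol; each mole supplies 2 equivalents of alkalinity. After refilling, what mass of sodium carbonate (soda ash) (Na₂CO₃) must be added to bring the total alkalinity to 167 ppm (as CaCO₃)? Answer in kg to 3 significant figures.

1.50 kg

After draining 30% and refilling: 212 × 0.70 + 42 × 0.30 = 161 ppm.
Deficit to target: 167 − 161 = 6 mg/L.
As CaCO₃: 6 mg/L × 236,000 L = 1416 g; ÷ 50 g/eq ÷ 2 = 14.16 mol Na₂CO₃.
Mass: 14.16 × 106 = 1501 g.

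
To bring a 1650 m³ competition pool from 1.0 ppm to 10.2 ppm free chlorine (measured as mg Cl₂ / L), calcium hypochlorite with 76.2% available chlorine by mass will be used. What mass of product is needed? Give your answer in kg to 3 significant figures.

Volume: 1650 m³ = 1,650,000 L.
Chlorine deficit: 10.2 − 1.0 = 9.2 ppm = 9.2 mg/L as Cl₂.
Cl₂ equivalent needed: 9.2 mg/L × 1,650,000 L = 15,180,000 mg = 15,180 g.
Product at 76.2% available chlorine: 15,180 / 0.762 = 19,920 g.

19.9 kg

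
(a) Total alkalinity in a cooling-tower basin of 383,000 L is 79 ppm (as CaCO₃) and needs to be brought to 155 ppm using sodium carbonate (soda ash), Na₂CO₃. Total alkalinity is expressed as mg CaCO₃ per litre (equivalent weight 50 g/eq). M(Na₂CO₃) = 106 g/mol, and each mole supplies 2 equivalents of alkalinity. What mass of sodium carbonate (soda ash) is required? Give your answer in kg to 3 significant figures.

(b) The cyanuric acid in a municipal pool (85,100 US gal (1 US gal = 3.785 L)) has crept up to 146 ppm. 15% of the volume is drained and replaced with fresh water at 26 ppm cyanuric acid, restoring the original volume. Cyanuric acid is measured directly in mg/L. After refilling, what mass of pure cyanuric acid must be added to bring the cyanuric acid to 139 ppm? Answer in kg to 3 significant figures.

(a) 30.9 kg; (b) 3.54 kg

(a) Alkalinity to add: (155 − 79) = 76 mg/L as CaCO₃ × 383,000 L = 29,110 g as CaCO₃.
(a) Equivalents: 29,110 g ÷ 50 g/eq = 582.2 eq.
(a) Each mole of Na₂CO₃ supplies 2 eq, so 582.2 / 2 = 291.1 mol.
(a) Mass: 291.1 mol × 106 g/mol = 30,850 g.

(b) Volume: 85,100 US gal × 3.785 L/gal = 322,104 L.
(b) After draining 15% and refilling: 146 × 0.85 + 26 × 0.15 = 128 ppm.
(b) Deficit to target: 139 − 128 = 11 mg/L.
(b) Mass: 11 mg/L × 322,104 L = 3543 g cyanuric acid.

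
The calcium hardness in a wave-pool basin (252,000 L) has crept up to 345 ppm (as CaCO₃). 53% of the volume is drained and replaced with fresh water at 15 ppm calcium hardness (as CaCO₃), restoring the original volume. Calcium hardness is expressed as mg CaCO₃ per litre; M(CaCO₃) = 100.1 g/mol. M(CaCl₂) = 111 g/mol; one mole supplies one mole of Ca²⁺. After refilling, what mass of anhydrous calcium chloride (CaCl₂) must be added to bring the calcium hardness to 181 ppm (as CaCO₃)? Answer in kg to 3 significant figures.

3.05 kg

After draining 53% and refilling: 345 × 0.47 + 15 × 0.53 = 170.1 ppm.
Deficit to target: 181 − 170.1 = 10.9 mg/L.
As CaCO₃: 10.9 mg/L × 252,000 L = 2747 g; ÷ 100.1 = 27.44 mol Ca²⁺.
Mass: 27.44 × 111 = 3046 g.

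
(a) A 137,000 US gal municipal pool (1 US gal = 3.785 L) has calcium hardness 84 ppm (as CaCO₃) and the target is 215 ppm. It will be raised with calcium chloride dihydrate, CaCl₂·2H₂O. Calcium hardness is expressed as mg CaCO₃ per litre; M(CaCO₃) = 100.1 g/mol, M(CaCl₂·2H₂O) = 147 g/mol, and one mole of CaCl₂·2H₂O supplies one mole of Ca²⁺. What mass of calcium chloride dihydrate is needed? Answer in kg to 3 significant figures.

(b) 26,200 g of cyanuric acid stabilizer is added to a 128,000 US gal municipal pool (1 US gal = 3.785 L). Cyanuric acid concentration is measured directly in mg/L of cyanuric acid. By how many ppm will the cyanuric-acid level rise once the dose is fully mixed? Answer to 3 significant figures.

(a) 99.8 kg; (b) 54.1 ppm

(a) Volume: 137,000 US gal × 3.785 L/gal = 518,545 L.
(a) Hardness to add: (215 − 84) = 131 mg/L as CaCO₃ × 518,545 L = 67,930 g as CaCO₃.
(a) Moles of Ca²⁺ (1 mol Ca²⁺ ≡ 1 mol CaCO₃): 67,930 / 100.1 g/mol = 678.6 mol.
(a) Mass of CaCl₂·2H₂O: 678.6 × 147 = 99,760 g.

(b) Volume: 128,000 US gal × 3.785 L/gal = 484,480 L.
(b) Rise: 26,200 g / 484,480 L × 1000 = 54.08 mg/L.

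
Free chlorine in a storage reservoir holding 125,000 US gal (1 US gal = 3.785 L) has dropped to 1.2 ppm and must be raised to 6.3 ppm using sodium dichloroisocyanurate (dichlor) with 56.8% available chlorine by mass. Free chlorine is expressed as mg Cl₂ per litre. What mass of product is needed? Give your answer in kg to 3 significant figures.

4.25 kg

Volume: 125,000 US gal × 3.785 L/gal = 473,125 L.
Chlorine deficit: 6.3 − 1.2 = 5.1 ppm = 5.1 mg/L as Cl₂.
Cl₂ equivalent needed: 5.1 mg/L × 473,125 L = 2,413,000 mg = 2413 g.
Product at 56.8% available chlorine: 2413 / 0.568 = 4248 g.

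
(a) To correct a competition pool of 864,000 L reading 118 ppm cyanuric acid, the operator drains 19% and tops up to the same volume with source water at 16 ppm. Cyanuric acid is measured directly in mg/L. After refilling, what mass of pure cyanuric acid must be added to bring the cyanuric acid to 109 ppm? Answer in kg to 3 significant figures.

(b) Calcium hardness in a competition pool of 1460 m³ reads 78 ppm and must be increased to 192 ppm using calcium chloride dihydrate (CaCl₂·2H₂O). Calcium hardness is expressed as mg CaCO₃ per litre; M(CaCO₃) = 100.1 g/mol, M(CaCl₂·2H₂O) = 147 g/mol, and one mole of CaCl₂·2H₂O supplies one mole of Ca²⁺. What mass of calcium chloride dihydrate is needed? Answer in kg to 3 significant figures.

(a) 8.97 kg; (b) 244 kg

(a) After draining 19% and refilling: 118 × 0.81 + 16 × 0.19 = 98.62 ppm.
(a) Deficit to target: 109 − 98.62 = 10.38 mg/L.
(a) Mass: 10.38 mg/L × 864,000 L = 8968 g cyanuric acid.

(b) Volume: 1460 m³ = 1,460,000 L.
(b) Hardness to add: (192 − 78) = 114 mg/L as CaCO₃ × 1,460,000 L = 166,400 g as CaCO₃.
(b) Moles of Ca²⁺ (1 mol Ca²⁺ ≡ 1 mol CaCO₃): 166,400 / 100.1 g/mol = 1663 mol.
(b) Mass of CaCl₂·2H₂O: 1663 × 147 = 244,400 g.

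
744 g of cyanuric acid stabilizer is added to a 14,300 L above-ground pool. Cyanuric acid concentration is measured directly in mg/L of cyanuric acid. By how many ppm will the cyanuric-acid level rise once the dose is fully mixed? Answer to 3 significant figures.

Rise: 744 g / 14,300 L × 1000 = 52.03 mg/L.

52.0 ppm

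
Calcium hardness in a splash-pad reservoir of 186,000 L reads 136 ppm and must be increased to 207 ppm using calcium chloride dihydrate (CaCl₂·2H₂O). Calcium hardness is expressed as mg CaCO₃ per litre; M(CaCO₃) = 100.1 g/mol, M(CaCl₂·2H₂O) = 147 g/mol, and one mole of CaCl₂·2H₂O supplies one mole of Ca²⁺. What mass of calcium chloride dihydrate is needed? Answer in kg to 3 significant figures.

Hardness to add: (207 − 136) = 71 mg/L as CaCO₃ × 186,000 L = 13,210 g as CaCO₃.
Moles of Ca²⁺ (1 mol Ca²⁺ ≡ 1 mol CaCO₃): 13,210 / 100.1 g/mol = 131.9 mol.
Mass of CaCl₂·2H₂O: 131.9 × 147 = 19,390 g.

19.4 kg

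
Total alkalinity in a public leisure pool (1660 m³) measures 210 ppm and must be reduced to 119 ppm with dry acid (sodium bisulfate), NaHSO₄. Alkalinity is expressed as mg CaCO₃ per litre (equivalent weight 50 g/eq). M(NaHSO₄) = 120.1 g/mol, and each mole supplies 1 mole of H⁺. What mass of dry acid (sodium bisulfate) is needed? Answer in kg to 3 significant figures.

363 kg

Volume: 1660 m³ = 1,660,000 L.
Alkalinity to neutralize: (210 − 119) = 91 mg/L as CaCO₃ × 1,660,000 L = 151,100 g as CaCO₃.
Equivalents of H⁺ required: 151,100 ÷ 50 g/eq = 3021 eq = 3021 mol NaHSO₄.
Mass of NaHSO₄: 3021 × 120.1 = 362,800 g.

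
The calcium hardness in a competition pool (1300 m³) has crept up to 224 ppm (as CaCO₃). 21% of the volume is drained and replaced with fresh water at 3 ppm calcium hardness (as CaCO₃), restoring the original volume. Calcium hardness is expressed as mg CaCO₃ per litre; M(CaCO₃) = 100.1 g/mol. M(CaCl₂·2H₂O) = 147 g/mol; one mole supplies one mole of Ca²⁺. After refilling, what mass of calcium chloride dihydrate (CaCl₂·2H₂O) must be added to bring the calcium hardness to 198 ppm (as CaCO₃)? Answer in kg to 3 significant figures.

39.0 kg

Volume: 1300 m³ = 1,300,000 L.
After draining 21% and refilling: 224 × 0.79 + 3 × 0.21 = 177.59 ppm.
Deficit to target: 198 − 177.59 = 20.41 mg/L.
As CaCO₃: 20.41 mg/L × 1,300,000 L = 26,530 g; ÷ 100.1 = 265.1 mol Ca²⁺.
Mass: 265.1 × 147 = 38,960 g.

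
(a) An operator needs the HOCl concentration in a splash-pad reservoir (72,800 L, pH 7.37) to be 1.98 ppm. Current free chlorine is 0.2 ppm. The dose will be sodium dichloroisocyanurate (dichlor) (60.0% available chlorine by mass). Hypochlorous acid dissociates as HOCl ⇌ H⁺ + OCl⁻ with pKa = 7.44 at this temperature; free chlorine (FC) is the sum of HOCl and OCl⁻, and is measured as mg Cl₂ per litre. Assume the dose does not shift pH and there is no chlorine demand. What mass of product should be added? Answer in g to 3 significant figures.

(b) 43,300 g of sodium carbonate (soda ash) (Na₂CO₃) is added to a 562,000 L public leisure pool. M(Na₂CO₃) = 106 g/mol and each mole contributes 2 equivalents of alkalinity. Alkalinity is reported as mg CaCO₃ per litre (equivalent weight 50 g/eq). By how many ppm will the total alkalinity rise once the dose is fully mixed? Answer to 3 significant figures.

(a) [OCl⁻]/[HOCl] = 10^(pH − pKa) = 10^(7.37 − 7.44) = 0.8511; fraction as HOCl = 1/(1 + 0.8511) = 0.5402.
(a) Free chlorine required for 1.98 ppm HOCl: 1.98 / 0.5402 = 3.665 ppm.
(a) FC to add: 3.665 − 0.2 = 3.465 mg/L as Cl₂.
(a) Cl₂ equivalent: 3.465 mg/L × 72,800 L = 252.3 g.
(a) Product at 60.0% available Cl: 252.3 / 0.6 = 420.5 g.

(b) Moles of Na₂CO₃: 43,300 g ÷ 106 g/mol = 408.5 mol → 817 eq of alkalinity.
(b) As CaCO₃: 817 eq × 50 g/eq = 40,850 g.
(b) Rise: 40,850 g / 562,000 L × 1000 = 72.69 mg/L.

(a) 420 g; (b) 72.7 ppm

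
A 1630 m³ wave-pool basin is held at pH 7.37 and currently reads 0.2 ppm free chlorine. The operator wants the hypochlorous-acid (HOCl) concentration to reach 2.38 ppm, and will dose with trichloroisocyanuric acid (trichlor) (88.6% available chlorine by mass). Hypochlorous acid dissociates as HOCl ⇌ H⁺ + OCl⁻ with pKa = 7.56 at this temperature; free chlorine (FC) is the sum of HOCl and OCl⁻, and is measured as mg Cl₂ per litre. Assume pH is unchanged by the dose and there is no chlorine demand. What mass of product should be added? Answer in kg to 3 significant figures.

6.84 kg

Volume: 1630 m³ = 1,630,000 L.
[OCl⁻]/[HOCl] = 10^(pH − pKa) = 10^(7.37 − 7.56) = 0.6457; fraction as HOCl = 1/(1 + 0.6457) = 0.6077.
Free chlorine required for 2.38 ppm HOCl: 2.38 / 0.6077 = 3.917 ppm.
FC to add: 3.917 − 0.2 = 3.717 mg/L as Cl₂.
Cl₂ equivalent: 3.717 mg/L × 1,630,000 L = 6058 g.
Product at 88.6% available Cl: 6058 / 0.886 = 6838 g.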